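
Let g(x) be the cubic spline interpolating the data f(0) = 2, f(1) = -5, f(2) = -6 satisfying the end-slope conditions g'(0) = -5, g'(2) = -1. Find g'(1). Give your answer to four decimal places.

-4.5000

Write σ_i for g''(x_i). With h_i = 1, 1 and divided differences Δ_i = -7, -1, the continuity of g' gives the tridiagonal system
  1·σ_0 + 4·σ_1 + 1·σ_2 = 6(Δ_1 - Δ_0) = 36
Clamped end conditions give two more equations: 2h_0·σ_0 + h_0·σ_1 = 6(Δ_0 - g'(0)) = -12 and h_1·σ_1 + 2h_1·σ_2 = 6(g'(2) - Δ_1) = 0.
Forward elimination and back-substitution give σ_0 = -13, σ_1 = 14, σ_2 = -7.
On [1, 2], g'(x) = b_1 + 2c_1·(x - 1) + 3d_1·(x - 1)² with b_1 = Δ_1 - h_1(2σ_1 + σ_2)/6 = -9/2, c_1 = σ_1/2 = 7, d_1 = (σ_2 - σ_1)/(6h_1) = -7/2. So g'(1) = -9/2.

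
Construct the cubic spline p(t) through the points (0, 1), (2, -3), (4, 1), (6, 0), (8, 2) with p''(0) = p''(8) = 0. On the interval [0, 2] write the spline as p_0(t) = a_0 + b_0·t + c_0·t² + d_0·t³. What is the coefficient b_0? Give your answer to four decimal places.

-3.2768

Put M_i = p'' at the i-th knot. Here h = (2, 2, 2, 2) and Δ = (-2, 2, -1/2, 1), so the interior equations h_(i-1)·M_(i-1) + 2(h_(i-1)+h_i)·M_i + h_i·M_(i+1) = 6(Δ_i − Δ_(i-1)) read
  2·M_0 + 8·M_1 + 2·M_2 = 6(Δ_1 - Δ_0) = 24
  2·M_1 + 8·M_2 + 2·M_3 = 6(Δ_2 - Δ_1) = -15
  2·M_2 + 8·M_3 + 2·M_4 = 6(Δ_3 - Δ_2) = 9
Natural end conditions: M_0 = M_4 = 0.
Forward elimination and back-substitution give M_0 = 0, M_1 = 429/112, M_2 = -93/28, M_3 = 219/112, M_4 = 0.
On [0, 2], with p_0(t) = a_0 + b_0·t + c_0·t² + d_0·t³: c_0 = M_0/2 = 0, d_0 = (M_1 - M_0)/(6h_0) = 143/448, b_0 = Δ_0 - h_0(2M_0 + M_1)/6 = -367/112.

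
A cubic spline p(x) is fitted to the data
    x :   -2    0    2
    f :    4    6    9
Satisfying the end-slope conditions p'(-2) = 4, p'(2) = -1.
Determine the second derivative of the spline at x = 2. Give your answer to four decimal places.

-5.3750

Write σ_i for p''(x_i). With h_i = 2, 2 and divided differences Δ_i = 1, 3/2, the continuity of p' gives the tridiagonal system
  2·σ_0 + 8·σ_1 + 2·σ_2 = 6(Δ_1 - Δ_0) = 3
Clamped end conditions give two more equations: 2h_0·σ_0 + h_0·σ_1 = 6(Δ_0 - p'(-2)) = -18 and h_1·σ_1 + 2h_1·σ_2 = 6(p'(2) - Δ_1) = -15.
Forward elimination and back-substitution give σ_0 = -49/8, σ_1 = 13/4, σ_2 = -43/8.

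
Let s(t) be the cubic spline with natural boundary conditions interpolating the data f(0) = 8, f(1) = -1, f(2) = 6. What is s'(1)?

With M_i denoting the second derivative at x_i, h_i = 1, 1, and Δ_i = (y_(i+1) − y_i)/h_i = -9, 7:
  1·M_0 + 4·M_1 + 1·M_2 = 6(Δ_1 - Δ_0) = 96
Natural end conditions: M_0 = M_2 = 0.
Solving: M_0 = 0, M_1 = 24, M_2 = 0.
On [1, 2], s'(t) = b_1 + 2c_1·(t - 1) + 3d_1·(t - 1)² with b_1 = Δ_1 - h_1(2M_1 + M_2)/6 = -1, c_1 = M_1/2 = 12, d_1 = (M_2 - M_1)/(6h_1) = -4. So s'(1) = -1.

-1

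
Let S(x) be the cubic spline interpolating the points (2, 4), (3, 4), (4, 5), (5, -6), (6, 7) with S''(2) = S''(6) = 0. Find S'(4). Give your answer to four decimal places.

With m_i denoting the second derivative at x_i, h_i = 1, 1, 1, 1, and Δ_i = (y_(i+1) − y_i)/h_i = 0, 1, -11, 13:
  1·m_0 + 4·m_1 + 1·m_2 = 6(Δ_1 - Δ_0) = 6
  1·m_1 + 4·m_2 + 1·m_3 = 6(Δ_2 - Δ_1) = -72
  1·m_2 + 4·m_3 + 1·m_4 = 6(Δ_3 - Δ_2) = 144
Natural end conditions: m_0 = m_4 = 0.
Solving the tridiagonal system: m_0 = 0, m_1 = 261/28, m_2 = -219/7, m_3 = 1227/28, m_4 = 0.
On [4, 5], S'(x) = b_2 + 2c_2·(x - 4) + 3d_2·(x - 4)² with b_2 = Δ_2 - h_2(2m_2 + m_3)/6 = -63/8, c_2 = m_2/2 = -219/14, d_2 = (m_3 - m_2)/(6h_2) = 701/56. So S'(4) = -63/8.

-7.8750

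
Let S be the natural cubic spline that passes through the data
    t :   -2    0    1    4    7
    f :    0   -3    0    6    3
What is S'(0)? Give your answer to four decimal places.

Write σ_i for S''(x_i). With h_i = 2, 1, 3, 3 and divided differences Δ_i = -3/2, 3, 2, -1, the continuity of S' gives the tridiagonal system
  2·σ_0 + 6·σ_1 + 1·σ_2 = 6(Δ_1 - Δ_0) = 27
  1·σ_1 + 8·σ_2 + 3·σ_3 = 6(Δ_2 - Δ_1) = -6
  3·σ_2 + 12·σ_3 + 3·σ_4 = 6(Δ_3 - Δ_2) = -18
Natural end conditions: σ_0 = σ_4 = 0.
Forward elimination and back-substitution give σ_0 = 0, σ_1 = 789/170, σ_2 = -72/85, σ_3 = -219/170, σ_4 = 0.
On [0, 1], S'(t) = b_1 + 2c_1·t + 3d_1·t² with b_1 = Δ_1 - h_1(2σ_1 + σ_2)/6 = 271/170, c_1 = σ_1/2 = 789/340, d_1 = (σ_2 - σ_1)/(6h_1) = -311/340. So S'(0) = 271/170.

1.5941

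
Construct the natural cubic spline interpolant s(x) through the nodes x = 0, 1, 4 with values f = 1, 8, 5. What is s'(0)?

Put M_i = s'' at the i-th knot. Here h = (1, 3) and Δ = (7, -1), so the interior equations h_(i-1)·M_(i-1) + 2(h_(i-1)+h_i)·M_i + h_i·M_(i+1) = 6(Δ_i − Δ_(i-1)) read
  1·M_0 + 8·M_1 + 3·M_2 = 6(Δ_1 - Δ_0) = -48
Natural end conditions: M_0 = M_2 = 0.
Hence M_0 = 0, M_1 = -6, M_2 = 0.
On [0, 1], s'(x) = b_0 + 2c_0·x + 3d_0·x² with b_0 = Δ_0 - h_0(2M_0 + M_1)/6 = 8, c_0 = M_0/2 = 0, d_0 = (M_1 - M_0)/(6h_0) = -1. So s'(0) = 8.

8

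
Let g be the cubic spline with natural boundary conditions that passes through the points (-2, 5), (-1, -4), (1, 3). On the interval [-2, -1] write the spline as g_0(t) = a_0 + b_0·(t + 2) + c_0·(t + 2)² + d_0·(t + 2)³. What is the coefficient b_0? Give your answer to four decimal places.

Put σ_i = g'' at the i-th knot. Here h = (1, 2) and Δ = (-9, 7/2), so the interior equations h_(i-1)·σ_(i-1) + 2(h_(i-1)+h_i)·σ_i + h_i·σ_(i+1) = 6(Δ_i − Δ_(i-1)) read
  1·σ_0 + 6·σ_1 + 2·σ_2 = 6(Δ_1 - Δ_0) = 75
Natural end conditions: σ_0 = σ_2 = 0.
Hence σ_0 = 0, σ_1 = 25/2, σ_2 = 0.
On [-2, -1], with g_0(t) = a_0 + b_0·(t + 2) + c_0·(t + 2)² + d_0·(t + 2)³: c_0 = σ_0/2 = 0, d_0 = (σ_1 - σ_0)/(6h_0) = 25/12, b_0 = Δ_0 - h_0(2σ_0 + σ_1)/6 = -133/12.

-11.0833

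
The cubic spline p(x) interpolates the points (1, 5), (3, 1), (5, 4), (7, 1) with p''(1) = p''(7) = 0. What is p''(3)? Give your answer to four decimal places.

Put m_i = p'' at the i-th knot. Here h = (2, 2, 2) and Δ = (-2, 3/2, -3/2), so the interior equations h_(i-1)·m_(i-1) + 2(h_(i-1)+h_i)·m_i + h_i·m_(i+1) = 6(Δ_i − Δ_(i-1)) read
  2·m_0 + 8·m_1 + 2·m_2 = 6(Δ_1 - Δ_0) = 21
  2·m_1 + 8·m_2 + 2·m_3 = 6(Δ_2 - Δ_1) = -18
Natural end conditions: m_0 = m_3 = 0.
Solving the tridiagonal system: m_0 = 0, m_1 = 17/5, m_2 = -31/10, m_3 = 0.

3.4000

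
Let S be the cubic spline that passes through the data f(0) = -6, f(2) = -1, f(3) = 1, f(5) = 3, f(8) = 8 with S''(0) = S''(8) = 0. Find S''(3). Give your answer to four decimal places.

-1.1595

Let M_i = S''(x_i). Step sizes h_i = 2, 1, 2, 3; slopes of the chords Δ_i = (y_(i+1) - y_i)/h_i = 5/2, 2, 1, 5/3.
  2·M_0 + 6·M_1 + 1·M_2 = 6(Δ_1 - Δ_0) = -3
  1·M_1 + 6·M_2 + 2·M_3 = 6(Δ_2 - Δ_1) = -6
  2·M_2 + 10·M_3 + 3·M_4 = 6(Δ_3 - Δ_2) = 4
Natural end conditions: M_0 = M_4 = 0.
Forward elimination and back-substitution give M_0 = 0, M_1 = -50/163, M_2 = -189/163, M_3 = 103/163, M_4 = 0.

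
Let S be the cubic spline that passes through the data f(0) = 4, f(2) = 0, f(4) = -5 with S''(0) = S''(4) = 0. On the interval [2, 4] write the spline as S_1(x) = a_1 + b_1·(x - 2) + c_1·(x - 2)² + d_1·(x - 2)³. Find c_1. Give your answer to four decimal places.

With σ_i denoting the second derivative at x_i, h_i = 2, 2, and Δ_i = (y_(i+1) − y_i)/h_i = -2, -5/2:
  2·σ_0 + 8·σ_1 + 2·σ_2 = 6(Δ_1 - Δ_0) = -3
Natural end conditions: σ_0 = σ_2 = 0.
Forward elimination and back-substitution give σ_0 = 0, σ_1 = -3/8, σ_2 = 0.
On [2, 4], with S_1(x) = a_1 + b_1·(x - 2) + c_1·(x - 2)² + d_1·(x - 2)³: c_1 = σ_1/2 = -3/16, d_1 = (σ_2 - σ_1)/(6h_1) = 1/32, b_1 = Δ_1 - h_1(2σ_1 + σ_2)/6 = -9/4.

-0.1875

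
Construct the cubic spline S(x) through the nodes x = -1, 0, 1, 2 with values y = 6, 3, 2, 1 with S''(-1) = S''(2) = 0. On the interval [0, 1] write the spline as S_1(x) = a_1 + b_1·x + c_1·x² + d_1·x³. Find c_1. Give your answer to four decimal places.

Let m_i = S''(x_i). Step sizes h_i = 1, 1, 1; slopes of the chords Δ_i = (y_(i+1) - y_i)/h_i = -3, -1, -1.
  1·m_0 + 4·m_1 + 1·m_2 = 6(Δ_1 - Δ_0) = 12
  1·m_1 + 4·m_2 + 1·m_3 = 6(Δ_2 - Δ_1) = 0
Natural end conditions: m_0 = m_3 = 0.
Hence m_0 = 0, m_1 = 16/5, m_2 = -4/5, m_3 = 0.
On [0, 1], with S_1(x) = a_1 + b_1·x + c_1·x² + d_1·x³: c_1 = m_1/2 = 8/5, d_1 = (m_2 - m_1)/(6h_1) = -2/3, b_1 = Δ_1 - h_1(2m_1 + m_2)/6 = -29/15.

1.6000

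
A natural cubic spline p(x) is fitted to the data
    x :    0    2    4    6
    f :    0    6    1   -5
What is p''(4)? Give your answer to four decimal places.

Let M_i = p''(x_i). Step sizes h_i = 2, 2, 2; slopes of the chords Δ_i = (y_(i+1) - y_i)/h_i = 3, -5/2, -3.
  2·M_0 + 8·M_1 + 2·M_2 = 6(Δ_1 - Δ_0) = -33
  2·M_1 + 8·M_2 + 2·M_3 = 6(Δ_2 - Δ_1) = -3
Natural end conditions: M_0 = M_3 = 0.
Solving: M_0 = 0, M_1 = -43/10, M_2 = 7/10, M_3 = 0.

0.7000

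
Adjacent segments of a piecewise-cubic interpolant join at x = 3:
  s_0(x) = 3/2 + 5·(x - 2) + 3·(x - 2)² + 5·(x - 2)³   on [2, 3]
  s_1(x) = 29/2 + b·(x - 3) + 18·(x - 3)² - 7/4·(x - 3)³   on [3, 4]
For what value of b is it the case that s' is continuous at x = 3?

26

s_0'(x) = 5 + 6·(x - 2) + 15·(x - 2)², so s_0'(3) = 26. On the right, s_1'(3) = b, so b = 26.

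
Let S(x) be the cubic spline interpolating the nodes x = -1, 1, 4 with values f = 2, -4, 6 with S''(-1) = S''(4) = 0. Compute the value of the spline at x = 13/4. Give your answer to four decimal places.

Let m_i = S''(x_i). Step sizes h_i = 2, 3; slopes of the chords Δ_i = (y_(i+1) - y_i)/h_i = -3, 10/3.
  2·m_0 + 10·m_1 + 3·m_2 = 6(Δ_1 - Δ_0) = 38
Natural end conditions: m_0 = m_2 = 0.
Forward elimination and back-substitution give m_0 = 0, m_1 = 19/5, m_2 = 0.
On [1, 4], S(x) = -4 - 7/15·(x - 1) + 19/10·(x - 1)² - 19/90·(x - 1)³.
With (x - 1) = 9/4: S(13/4) = 277/128.

2.1641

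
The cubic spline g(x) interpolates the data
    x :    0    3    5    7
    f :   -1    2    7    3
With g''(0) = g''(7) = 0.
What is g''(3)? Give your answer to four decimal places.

With M_i denoting the second derivative at x_i, h_i = 3, 2, 2, and Δ_i = (y_(i+1) − y_i)/h_i = 1, 5/2, -2:
  3·M_0 + 10·M_1 + 2·M_2 = 6(Δ_1 - Δ_0) = 9
  2·M_1 + 8·M_2 + 2·M_3 = 6(Δ_2 - Δ_1) = -27
Natural end conditions: M_0 = M_3 = 0.
Solving the tridiagonal system: M_0 = 0, M_1 = 63/38, M_2 = -72/19, M_3 = 0.

1.6579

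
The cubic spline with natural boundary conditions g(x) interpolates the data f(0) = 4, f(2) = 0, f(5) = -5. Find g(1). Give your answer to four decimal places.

Put M_i = g'' at the i-th knot. Here h = (2, 3) and Δ = (-2, -5/3), so the interior equations h_(i-1)·M_(i-1) + 2(h_(i-1)+h_i)·M_i + h_i·M_(i+1) = 6(Δ_i − Δ_(i-1)) read
  2·M_0 + 10·M_1 + 3·M_2 = 6(Δ_1 - Δ_0) = 2
Natural end conditions: M_0 = M_2 = 0.
Hence M_0 = 0, M_1 = 1/5, M_2 = 0.
On [0, 2], g(x) = 4 - 31/15·x + 0·x² + 1/60·x³.
With x = 1: g(1) = 39/20.

1.9500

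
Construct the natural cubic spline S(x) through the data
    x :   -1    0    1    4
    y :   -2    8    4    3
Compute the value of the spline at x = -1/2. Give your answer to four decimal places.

Put M_i = S'' at the i-th knot. Here h = (1, 1, 3) and Δ = (10, -4, -1/3), so the interior equations h_(i-1)·M_(i-1) + 2(h_(i-1)+h_i)·M_i + h_i·M_(i+1) = 6(Δ_i − Δ_(i-1)) read
  1·M_0 + 4·M_1 + 1·M_2 = 6(Δ_1 - Δ_0) = -84
  1·M_1 + 8·M_2 + 3·M_3 = 6(Δ_2 - Δ_1) = 22
Natural end conditions: M_0 = M_3 = 0.
Solving: M_0 = 0, M_1 = -694/31, M_2 = 172/31, M_3 = 0.
On [-1, 0], S(x) = -2 + 1277/93·(x + 1) + 0·(x + 1)² - 347/93·(x + 1)³.
With (x + 1) = 1/2: S(-1/2) = 1091/248.

4.3992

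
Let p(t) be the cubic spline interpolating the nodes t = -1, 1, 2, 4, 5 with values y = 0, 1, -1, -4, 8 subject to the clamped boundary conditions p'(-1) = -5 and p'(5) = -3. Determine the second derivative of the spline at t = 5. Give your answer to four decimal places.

-57.7634

Let m_i = p''(x_i). Step sizes h_i = 2, 1, 2, 1; slopes of the chords Δ_i = (y_(i+1) - y_i)/h_i = 1/2, -2, -3/2, 12.
  2·m_0 + 6·m_1 + 1·m_2 = 6(Δ_1 - Δ_0) = -15
  1·m_1 + 6·m_2 + 2·m_3 = 6(Δ_2 - Δ_1) = 3
  2·m_2 + 6·m_3 + 1·m_4 = 6(Δ_3 - Δ_2) = 81
Clamped end conditions give two more equations: 2h_0·m_0 + h_0·m_1 = 6(Δ_0 - p'(-1)) = 33 and h_3·m_3 + 2h_3·m_4 = 6(p'(5) - Δ_3) = -90.
Solving: m_0 = 3973/372, m_1 = -452/93, m_2 = -1339/186, m_3 = 2374/93, m_4 = -5372/93.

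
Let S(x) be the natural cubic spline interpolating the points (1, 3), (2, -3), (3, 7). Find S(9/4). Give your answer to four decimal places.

-1.8125

With M_i denoting the second derivative at x_i, h_i = 1, 1, and Δ_i = (y_(i+1) − y_i)/h_i = -6, 10:
  1·M_0 + 4·M_1 + 1·M_2 = 6(Δ_1 - Δ_0) = 96
Natural end conditions: M_0 = M_2 = 0.
Solving: M_0 = 0, M_1 = 24, M_2 = 0.
On [2, 3], S(x) = -3 + 2·(x - 2) + 12·(x - 2)² - 4·(x - 2)³.
With (x - 2) = 1/4: S(9/4) = -29/16.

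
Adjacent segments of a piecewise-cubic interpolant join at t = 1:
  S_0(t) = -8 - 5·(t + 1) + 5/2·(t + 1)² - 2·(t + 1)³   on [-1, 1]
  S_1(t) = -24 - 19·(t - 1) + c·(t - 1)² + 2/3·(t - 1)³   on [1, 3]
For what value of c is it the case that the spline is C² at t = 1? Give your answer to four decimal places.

-9.5000

S_0''(t) = 5 - 12·(t + 1), so S_0''(1) = -19. On the right, S_1''(1) = 2c, so c = -19/2.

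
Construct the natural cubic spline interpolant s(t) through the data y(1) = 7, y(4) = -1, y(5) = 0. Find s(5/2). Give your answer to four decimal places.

Write σ_i for s''(x_i). With h_i = 3, 1 and divided differences Δ_i = -8/3, 1, the continuity of s' gives the tridiagonal system
  3·σ_0 + 8·σ_1 + 1·σ_2 = 6(Δ_1 - Δ_0) = 22
Natural end conditions: σ_0 = σ_2 = 0.
Solving the tridiagonal system: σ_0 = 0, σ_1 = 11/4, σ_2 = 0.
On [1, 4], s(t) = 7 - 97/24·(t - 1) + 0·(t - 1)² + 11/72·(t - 1)³.
With (t - 1) = 3/2: s(5/2) = 93/64.

1.4531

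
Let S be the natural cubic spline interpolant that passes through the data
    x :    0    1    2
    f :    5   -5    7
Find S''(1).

33

With M_i denoting the second derivative at x_i, h_i = 1, 1, and Δ_i = (y_(i+1) − y_i)/h_i = -10, 12:
  1·M_0 + 4·M_1 + 1·M_2 = 6(Δ_1 - Δ_0) = 132
Natural end conditions: M_0 = M_2 = 0.
Forward elimination and back-substitution give M_0 = 0, M_1 = 33, M_2 = 0.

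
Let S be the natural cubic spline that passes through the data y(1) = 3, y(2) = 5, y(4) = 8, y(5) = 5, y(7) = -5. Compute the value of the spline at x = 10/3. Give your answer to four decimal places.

Let M_i = S''(x_i). Step sizes h_i = 1, 2, 1, 2; slopes of the chords Δ_i = (y_(i+1) - y_i)/h_i = 2, 3/2, -3, -5.
  1·M_0 + 6·M_1 + 2·M_2 = 6(Δ_1 - Δ_0) = -3
  2·M_1 + 6·M_2 + 1·M_3 = 6(Δ_2 - Δ_1) = -27
  1·M_2 + 6·M_3 + 2·M_4 = 6(Δ_3 - Δ_2) = -12
Natural end conditions: M_0 = M_4 = 0.
Solving the tridiagonal system: M_0 = 0, M_1 = 65/62, M_2 = -144/31, M_3 = -38/31, M_4 = 0.
On [2, 4], S(x) = 5 + 437/186·(x - 2) + 65/124·(x - 2)² - 353/744·(x - 2)³.
With (x - 2) = 4/3: S(10/3) = 19937/2511.

7.9399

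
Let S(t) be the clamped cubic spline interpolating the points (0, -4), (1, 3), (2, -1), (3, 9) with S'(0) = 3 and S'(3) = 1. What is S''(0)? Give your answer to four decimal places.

Write m_i for S''(x_i). With h_i = 1, 1, 1 and divided differences Δ_i = 7, -4, 10, the continuity of S' gives the tridiagonal system
  1·m_0 + 4·m_1 + 1·m_2 = 6(Δ_1 - Δ_0) = -66
  1·m_1 + 4·m_2 + 1·m_3 = 6(Δ_2 - Δ_1) = 84
Clamped end conditions give two more equations: 2h_0·m_0 + h_0·m_1 = 6(Δ_0 - S'(0)) = 24 and h_2·m_2 + 2h_2·m_3 = 6(S'(3) - Δ_2) = -54.
Hence m_0 = 436/15, m_1 = -512/15, m_2 = 622/15, m_3 = -716/15.

29.0667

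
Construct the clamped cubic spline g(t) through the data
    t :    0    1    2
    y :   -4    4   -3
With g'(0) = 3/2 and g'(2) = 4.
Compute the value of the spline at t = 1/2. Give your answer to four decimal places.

0.2656

Let M_i = g''(x_i). Step sizes h_i = 1, 1; slopes of the chords Δ_i = (y_(i+1) - y_i)/h_i = 8, -7.
  1·M_0 + 4·M_1 + 1·M_2 = 6(Δ_1 - Δ_0) = -90
Clamped end conditions give two more equations: 2h_0·M_0 + h_0·M_1 = 6(Δ_0 - g'(0)) = 39 and h_1·M_1 + 2h_1·M_2 = 6(g'(2) - Δ_1) = 66.
Hence M_0 = 173/4, M_1 = -95/2, M_2 = 227/4.
On [0, 1], g(t) = -4 + 3/2·t + 173/8·t² - 121/8·t³.
With t = 1/2: g(1/2) = 17/64.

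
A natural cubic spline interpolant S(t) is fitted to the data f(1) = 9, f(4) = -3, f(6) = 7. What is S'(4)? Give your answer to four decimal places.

1.4000

Write m_i for S''(x_i). With h_i = 3, 2 and divided differences Δ_i = -4, 5, the continuity of S' gives the tridiagonal system
  3·m_0 + 10·m_1 + 2·m_2 = 6(Δ_1 - Δ_0) = 54
Natural end conditions: m_0 = m_2 = 0.
Forward elimination and back-substitution give m_0 = 0, m_1 = 27/5, m_2 = 0.
On [4, 6], S'(t) = b_1 + 2c_1·(t - 4) + 3d_1·(t - 4)² with b_1 = Δ_1 - h_1(2m_1 + m_2)/6 = 7/5, c_1 = m_1/2 = 27/10, d_1 = (m_2 - m_1)/(6h_1) = -9/20. So S'(4) = 7/5.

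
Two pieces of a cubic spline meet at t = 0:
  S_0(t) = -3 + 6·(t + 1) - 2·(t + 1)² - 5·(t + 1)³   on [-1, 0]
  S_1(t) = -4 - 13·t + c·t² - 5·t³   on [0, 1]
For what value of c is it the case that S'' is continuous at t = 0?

S_0''(t) = -4 - 30·(t + 1), so S_0''(0) = -34. On the right, S_1''(0) = 2c, so c = -17.

-17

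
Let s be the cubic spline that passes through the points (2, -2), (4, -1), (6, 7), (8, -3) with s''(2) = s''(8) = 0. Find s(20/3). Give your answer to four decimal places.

Let σ_i = s''(x_i). Step sizes h_i = 2, 2, 2; slopes of the chords Δ_i = (y_(i+1) - y_i)/h_i = 1/2, 4, -5.
  2·σ_0 + 8·σ_1 + 2·σ_2 = 6(Δ_1 - Δ_0) = 21
  2·σ_1 + 8·σ_2 + 2·σ_3 = 6(Δ_2 - Δ_1) = -54
Natural end conditions: σ_0 = σ_3 = 0.
Solving the tridiagonal system: σ_0 = 0, σ_1 = 23/5, σ_2 = -79/10, σ_3 = 0.
On [6, 8], s(t) = 7 + 4/15·(t - 6) - 79/20·(t - 6)² + 79/120·(t - 6)³.
With (t - 6) = 2/3: s(20/3) = 455/81.

5.6173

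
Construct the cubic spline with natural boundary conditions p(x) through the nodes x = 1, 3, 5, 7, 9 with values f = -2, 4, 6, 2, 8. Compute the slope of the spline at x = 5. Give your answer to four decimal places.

-1.3750

Write σ_i for p''(x_i). With h_i = 2, 2, 2, 2 and divided differences Δ_i = 3, 1, -2, 3, the continuity of p' gives the tridiagonal system
  2·σ_0 + 8·σ_1 + 2·σ_2 = 6(Δ_1 - Δ_0) = -12
  2·σ_1 + 8·σ_2 + 2·σ_3 = 6(Δ_2 - Δ_1) = -18
  2·σ_2 + 8·σ_3 + 2·σ_4 = 6(Δ_3 - Δ_2) = 30
Natural end conditions: σ_0 = σ_4 = 0.
Forward elimination and back-substitution give σ_0 = 0, σ_1 = -39/56, σ_2 = -45/14, σ_3 = 255/56, σ_4 = 0.
On [5, 7], p'(x) = b_2 + 2c_2·(x - 5) + 3d_2·(x - 5)² with b_2 = Δ_2 - h_2(2σ_2 + σ_3)/6 = -11/8, c_2 = σ_2/2 = -45/28, d_2 = (σ_3 - σ_2)/(6h_2) = 145/224. So p'(5) = -11/8.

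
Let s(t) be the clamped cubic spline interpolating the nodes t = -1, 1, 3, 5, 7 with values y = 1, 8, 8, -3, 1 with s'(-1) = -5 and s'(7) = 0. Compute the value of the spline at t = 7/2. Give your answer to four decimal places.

4.9821

Let m_i = s''(x_i). Step sizes h_i = 2, 2, 2, 2; slopes of the chords Δ_i = (y_(i+1) - y_i)/h_i = 7/2, 0, -11/2, 2.
  2·m_0 + 8·m_1 + 2·m_2 = 6(Δ_1 - Δ_0) = -21
  2·m_1 + 8·m_2 + 2·m_3 = 6(Δ_2 - Δ_1) = -33
  2·m_2 + 8·m_3 + 2·m_4 = 6(Δ_3 - Δ_2) = 45
Clamped end conditions give two more equations: 2h_0·m_0 + h_0·m_1 = 6(Δ_0 - s'(-1)) = 51 and h_3·m_3 + 2h_3·m_4 = 6(s'(7) - Δ_3) = -12.
Forward elimination and back-substitution give m_0 = 215/14, m_1 = -73/14, m_2 = -5, m_3 = 61/7, m_4 = -103/14.
On [3, 5], s(t) = 8 - 71/14·(t - 3) - 5/2·(t - 3)² + 8/7·(t - 3)³.
With (t - 3) = 1/2: s(7/2) = 279/56.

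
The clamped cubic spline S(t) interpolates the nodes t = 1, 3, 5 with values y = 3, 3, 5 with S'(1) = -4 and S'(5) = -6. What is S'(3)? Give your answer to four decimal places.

3.2500

Put σ_i = S'' at the i-th knot. Here h = (2, 2) and Δ = (0, 1), so the interior equations h_(i-1)·σ_(i-1) + 2(h_(i-1)+h_i)·σ_i + h_i·σ_(i+1) = 6(Δ_i − Δ_(i-1)) read
  2·σ_0 + 8·σ_1 + 2·σ_2 = 6(Δ_1 - Δ_0) = 6
Clamped end conditions give two more equations: 2h_0·σ_0 + h_0·σ_1 = 6(Δ_0 - S'(1)) = 24 and h_1·σ_1 + 2h_1·σ_2 = 6(S'(5) - Δ_1) = -42.
Forward elimination and back-substitution give σ_0 = 19/4, σ_1 = 5/2, σ_2 = -47/4.
On [3, 5], S'(t) = b_1 + 2c_1·(t - 3) + 3d_1·(t - 3)² with b_1 = Δ_1 - h_1(2σ_1 + σ_2)/6 = 13/4, c_1 = σ_1/2 = 5/4, d_1 = (σ_2 - σ_1)/(6h_1) = -19/16. So S'(3) = 13/4.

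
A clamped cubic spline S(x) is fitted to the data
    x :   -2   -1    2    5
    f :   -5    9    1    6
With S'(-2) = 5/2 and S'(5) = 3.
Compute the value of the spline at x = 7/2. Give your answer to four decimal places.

Put m_i = S'' at the i-th knot. Here h = (1, 3, 3) and Δ = (14, -8/3, 5/3), so the interior equations h_(i-1)·m_(i-1) + 2(h_(i-1)+h_i)·m_i + h_i·m_(i+1) = 6(Δ_i − Δ_(i-1)) read
  1·m_0 + 8·m_1 + 3·m_2 = 6(Δ_1 - Δ_0) = -100
  3·m_1 + 12·m_2 + 3·m_3 = 6(Δ_2 - Δ_1) = 26
Clamped end conditions give two more equations: 2h_0·m_0 + h_0·m_1 = 6(Δ_0 - S'(-2)) = 69 and h_2·m_2 + 2h_2·m_3 = 6(S'(5) - Δ_2) = 8.
Hence m_0 = 1398/31, m_1 = -657/31, m_2 = 758/93, m_3 = -85/31.
On [2, 5], S(x) = 1 - 317/62·(x - 2) + 379/93·(x - 2)² - 1013/1674·(x - 2)³.
With (x - 2) = 3/2: S(7/2) = 227/496.

0.4577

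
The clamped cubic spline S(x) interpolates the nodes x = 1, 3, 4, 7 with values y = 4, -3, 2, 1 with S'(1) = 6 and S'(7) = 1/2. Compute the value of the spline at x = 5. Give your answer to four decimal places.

Put M_i = S'' at the i-th knot. Here h = (2, 1, 3) and Δ = (-7/2, 5, -1/3), so the interior equations h_(i-1)·M_(i-1) + 2(h_(i-1)+h_i)·M_i + h_i·M_(i+1) = 6(Δ_i − Δ_(i-1)) read
  2·M_0 + 6·M_1 + 1·M_2 = 6(Δ_1 - Δ_0) = 51
  1·M_1 + 8·M_2 + 3·M_3 = 6(Δ_2 - Δ_1) = -32
Clamped end conditions give two more equations: 2h_0·M_0 + h_0·M_1 = 6(Δ_0 - S'(1)) = -57 and h_2·M_2 + 2h_2·M_3 = 6(S'(7) - Δ_2) = 5.
Forward elimination and back-substitution give M_0 = -23, M_1 = 35/2, M_2 = -8, M_3 = 29/6.
On [4, 7], S(x) = 2 + 21/4·(x - 4) - 4·(x - 4)² + 77/108·(x - 4)³.
With (x - 4) = 1: S(5) = 107/27.

3.9630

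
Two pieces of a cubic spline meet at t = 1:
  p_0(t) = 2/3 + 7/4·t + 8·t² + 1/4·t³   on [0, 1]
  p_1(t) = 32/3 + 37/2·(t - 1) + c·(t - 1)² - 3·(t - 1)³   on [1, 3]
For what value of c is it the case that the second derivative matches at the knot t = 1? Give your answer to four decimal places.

p_0''(t) = 16 + 3/2·t, so p_0''(1) = 35/2. On the right, p_1''(1) = 2c, so c = 35/4.

8.7500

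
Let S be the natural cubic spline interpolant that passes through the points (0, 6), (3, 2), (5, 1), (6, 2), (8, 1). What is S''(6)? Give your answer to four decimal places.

-1.7914

Put m_i = S'' at the i-th knot. Here h = (3, 2, 1, 2) and Δ = (-4/3, -1/2, 1, -1/2), so the interior equations h_(i-1)·m_(i-1) + 2(h_(i-1)+h_i)·m_i + h_i·m_(i+1) = 6(Δ_i − Δ_(i-1)) read
  3·m_0 + 10·m_1 + 2·m_2 = 6(Δ_1 - Δ_0) = 5
  2·m_1 + 6·m_2 + 1·m_3 = 6(Δ_2 - Δ_1) = 9
  1·m_2 + 6·m_3 + 2·m_4 = 6(Δ_3 - Δ_2) = -9
Natural end conditions: m_0 = m_4 = 0.
Solving: m_0 = 0, m_1 = 49/326, m_2 = 285/163, m_3 = -292/163, m_4 = 0.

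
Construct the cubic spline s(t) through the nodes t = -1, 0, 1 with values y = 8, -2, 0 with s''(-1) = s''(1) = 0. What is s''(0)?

Put σ_i = s'' at the i-th knot. Here h = (1, 1) and Δ = (-10, 2), so the interior equations h_(i-1)·σ_(i-1) + 2(h_(i-1)+h_i)·σ_i + h_i·σ_(i+1) = 6(Δ_i − Δ_(i-1)) read
  1·σ_0 + 4·σ_1 + 1·σ_2 = 6(Δ_1 - Δ_0) = 72
Natural end conditions: σ_0 = σ_2 = 0.
Solving: σ_0 = 0, σ_1 = 18, σ_2 = 0.

18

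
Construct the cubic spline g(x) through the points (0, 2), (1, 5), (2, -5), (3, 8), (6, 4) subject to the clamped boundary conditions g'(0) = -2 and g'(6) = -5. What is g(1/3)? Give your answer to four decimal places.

2.8278

Write M_i for g''(x_i). With h_i = 1, 1, 1, 3 and divided differences Δ_i = 3, -10, 13, -4/3, the continuity of g' gives the tridiagonal system
  1·M_0 + 4·M_1 + 1·M_2 = 6(Δ_1 - Δ_0) = -78
  1·M_1 + 4·M_2 + 1·M_3 = 6(Δ_2 - Δ_1) = 138
  1·M_2 + 8·M_3 + 3·M_4 = 6(Δ_3 - Δ_2) = -86
Clamped end conditions give two more equations: 2h_0·M_0 + h_0·M_1 = 6(Δ_0 - g'(0)) = 30 and h_3·M_3 + 2h_3·M_4 = 6(g'(6) - Δ_3) = -22.
Hence M_0 = 1909/54, M_1 = -1099/27, M_2 = 2671/54, M_3 = -517/27, M_4 = 319/54.
On [0, 1], g(x) = 2 - 2·x + 1909/108·x² - 1369/108·x³.
With x = 1/3: g(1/3) = 4123/1458.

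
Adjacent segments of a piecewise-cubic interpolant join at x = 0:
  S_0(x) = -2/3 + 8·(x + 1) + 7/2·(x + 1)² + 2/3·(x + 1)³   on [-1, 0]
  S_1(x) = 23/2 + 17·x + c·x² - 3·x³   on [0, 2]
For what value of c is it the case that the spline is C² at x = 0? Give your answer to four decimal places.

S_0''(x) = 7 + 4·(x + 1), so S_0''(0) = 11. On the right, S_1''(0) = 2c, so c = 11/2.

5.5000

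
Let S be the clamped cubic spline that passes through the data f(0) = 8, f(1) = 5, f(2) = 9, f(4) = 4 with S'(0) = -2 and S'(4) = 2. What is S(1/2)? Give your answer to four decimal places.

6.1619

Write σ_i for S''(x_i). With h_i = 1, 1, 2 and divided differences Δ_i = -3, 4, -5/2, the continuity of S' gives the tridiagonal system
  1·σ_0 + 4·σ_1 + 1·σ_2 = 6(Δ_1 - Δ_0) = 42
  1·σ_1 + 6·σ_2 + 2·σ_3 = 6(Δ_2 - Δ_1) = -39
Clamped end conditions give two more equations: 2h_0·σ_0 + h_0·σ_1 = 6(Δ_0 - S'(0)) = -6 and h_2·σ_2 + 2h_2·σ_3 = 6(S'(4) - Δ_2) = 27.
Solving: σ_0 = -251/22, σ_1 = 185/11, σ_2 = -305/22, σ_3 = 301/22.
On [0, 1], S(x) = 8 - 2·x - 251/44·x² + 207/44·x³.
With x = 1/2: S(1/2) = 2169/352.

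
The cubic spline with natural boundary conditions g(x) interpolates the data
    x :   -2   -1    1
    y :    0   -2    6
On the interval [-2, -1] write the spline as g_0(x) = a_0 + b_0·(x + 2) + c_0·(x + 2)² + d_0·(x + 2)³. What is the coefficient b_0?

-3

With M_i denoting the second derivative at x_i, h_i = 1, 2, and Δ_i = (y_(i+1) − y_i)/h_i = -2, 4:
  1·M_0 + 6·M_1 + 2·M_2 = 6(Δ_1 - Δ_0) = 36
Natural end conditions: M_0 = M_2 = 0.
Forward elimination and back-substitution give M_0 = 0, M_1 = 6, M_2 = 0.
On [-2, -1], with g_0(x) = a_0 + b_0·(x + 2) + c_0·(x + 2)² + d_0·(x + 2)³: c_0 = M_0/2 = 0, d_0 = (M_1 - M_0)/(6h_0) = 1, b_0 = Δ_0 - h_0(2M_0 + M_1)/6 = -3.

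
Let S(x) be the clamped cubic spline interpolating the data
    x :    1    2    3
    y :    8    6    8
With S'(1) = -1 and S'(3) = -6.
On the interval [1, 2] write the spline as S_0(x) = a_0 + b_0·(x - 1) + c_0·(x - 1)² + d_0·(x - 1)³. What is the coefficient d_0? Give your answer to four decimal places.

Put M_i = S'' at the i-th knot. Here h = (1, 1) and Δ = (-2, 2), so the interior equations h_(i-1)·M_(i-1) + 2(h_(i-1)+h_i)·M_i + h_i·M_(i+1) = 6(Δ_i − Δ_(i-1)) read
  1·M_0 + 4·M_1 + 1·M_2 = 6(Δ_1 - Δ_0) = 24
Clamped end conditions give two more equations: 2h_0·M_0 + h_0·M_1 = 6(Δ_0 - S'(1)) = -6 and h_1·M_1 + 2h_1·M_2 = 6(S'(3) - Δ_1) = -48.
Solving: M_0 = -23/2, M_1 = 17, M_2 = -65/2.
On [1, 2], with S_0(x) = a_0 + b_0·(x - 1) + c_0·(x - 1)² + d_0·(x - 1)³: c_0 = M_0/2 = -23/4, d_0 = (M_1 - M_0)/(6h_0) = 19/4, b_0 = Δ_0 - h_0(2M_0 + M_1)/6 = -1.

4.7500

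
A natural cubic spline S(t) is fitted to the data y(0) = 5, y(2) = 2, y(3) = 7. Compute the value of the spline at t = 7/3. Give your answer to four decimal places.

Let σ_i = S''(x_i). Step sizes h_i = 2, 1; slopes of the chords Δ_i = (y_(i+1) - y_i)/h_i = -3/2, 5.
  2·σ_0 + 6·σ_1 + 1·σ_2 = 6(Δ_1 - Δ_0) = 39
Natural end conditions: σ_0 = σ_2 = 0.
Solving: σ_0 = 0, σ_1 = 13/2, σ_2 = 0.
On [2, 3], S(t) = 2 + 17/6·(t - 2) + 13/4·(t - 2)² - 13/12·(t - 2)³.
With (t - 2) = 1/3: S(7/3) = 529/162.

3.2654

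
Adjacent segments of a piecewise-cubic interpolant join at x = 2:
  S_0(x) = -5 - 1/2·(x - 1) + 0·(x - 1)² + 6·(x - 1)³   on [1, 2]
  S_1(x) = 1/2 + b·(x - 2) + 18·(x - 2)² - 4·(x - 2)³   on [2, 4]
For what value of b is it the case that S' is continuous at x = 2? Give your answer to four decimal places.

S_0'(x) = -1/2 + 0·(x - 1) + 18·(x - 1)², so S_0'(2) = 35/2. On the right, S_1'(2) = b, so b = 35/2.

17.5000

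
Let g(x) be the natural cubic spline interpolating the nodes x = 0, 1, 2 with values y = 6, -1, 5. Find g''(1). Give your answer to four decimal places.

19.5000

Let σ_i = g''(x_i). Step sizes h_i = 1, 1; slopes of the chords Δ_i = (y_(i+1) - y_i)/h_i = -7, 6.
  1·σ_0 + 4·σ_1 + 1·σ_2 = 6(Δ_1 - Δ_0) = 78
Natural end conditions: σ_0 = σ_2 = 0.
Hence σ_0 = 0, σ_1 = 39/2, σ_2 = 0.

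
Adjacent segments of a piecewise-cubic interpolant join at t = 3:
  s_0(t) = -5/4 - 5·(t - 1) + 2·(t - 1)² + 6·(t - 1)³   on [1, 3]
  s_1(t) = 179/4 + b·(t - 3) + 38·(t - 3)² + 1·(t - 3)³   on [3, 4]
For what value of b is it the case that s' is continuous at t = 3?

75

s_0'(t) = -5 + 4·(t - 1) + 18·(t - 1)², so s_0'(3) = 75. On the right, s_1'(3) = b, so b = 75.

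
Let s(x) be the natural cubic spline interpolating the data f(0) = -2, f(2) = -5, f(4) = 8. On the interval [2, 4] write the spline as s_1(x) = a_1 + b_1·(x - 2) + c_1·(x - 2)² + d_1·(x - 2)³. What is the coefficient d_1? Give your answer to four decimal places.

Put M_i = s'' at the i-th knot. Here h = (2, 2) and Δ = (-3/2, 13/2), so the interior equations h_(i-1)·M_(i-1) + 2(h_(i-1)+h_i)·M_i + h_i·M_(i+1) = 6(Δ_i − Δ_(i-1)) read
  2·M_0 + 8·M_1 + 2·M_2 = 6(Δ_1 - Δ_0) = 48
Natural end conditions: M_0 = M_2 = 0.
Solving the tridiagonal system: M_0 = 0, M_1 = 6, M_2 = 0.
On [2, 4], with s_1(x) = a_1 + b_1·(x - 2) + c_1·(x - 2)² + d_1·(x - 2)³: c_1 = M_1/2 = 3, d_1 = (M_2 - M_1)/(6h_1) = -1/2, b_1 = Δ_1 - h_1(2M_1 + M_2)/6 = 5/2.

-0.5000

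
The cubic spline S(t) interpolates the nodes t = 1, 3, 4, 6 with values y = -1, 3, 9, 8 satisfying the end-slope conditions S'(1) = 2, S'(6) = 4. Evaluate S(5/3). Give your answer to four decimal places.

Write M_i for S''(x_i). With h_i = 2, 1, 2 and divided differences Δ_i = 2, 6, -1/2, the continuity of S' gives the tridiagonal system
  2·M_0 + 6·M_1 + 1·M_2 = 6(Δ_1 - Δ_0) = 24
  1·M_1 + 6·M_2 + 2·M_3 = 6(Δ_2 - Δ_1) = -39
Clamped end conditions give two more equations: 2h_0·M_0 + h_0·M_1 = 6(Δ_0 - S'(1)) = 0 and h_2·M_2 + 2h_2·M_3 = 6(S'(6) - Δ_2) = 27.
Solving the tridiagonal system: M_0 = -115/32, M_1 = 115/16, M_2 = -191/16, M_3 = 407/32.
On [1, 3], S(t) = -1 + 2·(t - 1) - 115/64·(t - 1)² + 115/128·(t - 1)³.
With (t - 1) = 2/3: S(5/3) = -43/216.

-0.1991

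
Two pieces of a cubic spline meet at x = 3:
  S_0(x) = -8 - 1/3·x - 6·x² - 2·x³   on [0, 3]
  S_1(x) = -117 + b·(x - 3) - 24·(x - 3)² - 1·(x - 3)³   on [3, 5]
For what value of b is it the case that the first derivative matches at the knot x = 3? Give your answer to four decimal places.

-90.3333

S_0'(x) = -1/3 - 12·x - 6·x², so S_0'(3) = -271/3. On the right, S_1'(3) = b, so b = -271/3.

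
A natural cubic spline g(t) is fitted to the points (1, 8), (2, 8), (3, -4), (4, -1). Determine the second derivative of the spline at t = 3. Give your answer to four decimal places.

28.8000

Write M_i for g''(x_i). With h_i = 1, 1, 1 and divided differences Δ_i = 0, -12, 3, the continuity of g' gives the tridiagonal system
  1·M_0 + 4·M_1 + 1·M_2 = 6(Δ_1 - Δ_0) = -72
  1·M_1 + 4·M_2 + 1·M_3 = 6(Δ_2 - Δ_1) = 90
Natural end conditions: M_0 = M_3 = 0.
Hence M_0 = 0, M_1 = -126/5, M_2 = 144/5, M_3 = 0.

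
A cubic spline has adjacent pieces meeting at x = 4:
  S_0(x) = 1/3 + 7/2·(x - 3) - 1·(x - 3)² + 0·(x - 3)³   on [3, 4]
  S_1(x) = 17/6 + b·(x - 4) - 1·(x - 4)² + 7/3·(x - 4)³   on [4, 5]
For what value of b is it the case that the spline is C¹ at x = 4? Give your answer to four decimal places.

S_0'(x) = 7/2 - 2·(x - 3) + 0·(x - 3)², so S_0'(4) = 3/2. On the right, S_1'(4) = b, so b = 3/2.

1.5000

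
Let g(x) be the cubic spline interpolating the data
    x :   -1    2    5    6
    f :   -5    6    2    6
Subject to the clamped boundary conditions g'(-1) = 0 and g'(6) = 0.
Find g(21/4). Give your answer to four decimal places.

3.1739

Let M_i = g''(x_i). Step sizes h_i = 3, 3, 1; slopes of the chords Δ_i = (y_(i+1) - y_i)/h_i = 11/3, -4/3, 4.
  3·M_0 + 12·M_1 + 3·M_2 = 6(Δ_1 - Δ_0) = -30
  3·M_1 + 8·M_2 + 1·M_3 = 6(Δ_2 - Δ_1) = 32
Clamped end conditions give two more equations: 2h_0·M_0 + h_0·M_1 = 6(Δ_0 - g'(-1)) = 22 and h_2·M_2 + 2h_2·M_3 = 6(g'(6) - Δ_2) = -24.
Solving: M_0 = 634/93, M_1 = -586/93, M_2 = 260/31, M_3 = -502/31.
On [5, 6], g(x) = 2 + 121/31·(x - 5) + 130/31·(x - 5)² - 127/31·(x - 5)³.
With (x - 5) = 1/4: g(21/4) = 6297/1984.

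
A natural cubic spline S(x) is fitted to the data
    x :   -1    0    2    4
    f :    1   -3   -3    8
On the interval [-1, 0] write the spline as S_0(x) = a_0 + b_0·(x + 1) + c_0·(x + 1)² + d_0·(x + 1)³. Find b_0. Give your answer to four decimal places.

With M_i denoting the second derivative at x_i, h_i = 1, 2, 2, and Δ_i = (y_(i+1) − y_i)/h_i = -4, 0, 11/2:
  1·M_0 + 6·M_1 + 2·M_2 = 6(Δ_1 - Δ_0) = 24
  2·M_1 + 8·M_2 + 2·M_3 = 6(Δ_2 - Δ_1) = 33
Natural end conditions: M_0 = M_3 = 0.
Hence M_0 = 0, M_1 = 63/22, M_2 = 75/22, M_3 = 0.
On [-1, 0], with S_0(x) = a_0 + b_0·(x + 1) + c_0·(x + 1)² + d_0·(x + 1)³: c_0 = M_0/2 = 0, d_0 = (M_1 - M_0)/(6h_0) = 21/44, b_0 = Δ_0 - h_0(2M_0 + M_1)/6 = -197/44.

-4.4773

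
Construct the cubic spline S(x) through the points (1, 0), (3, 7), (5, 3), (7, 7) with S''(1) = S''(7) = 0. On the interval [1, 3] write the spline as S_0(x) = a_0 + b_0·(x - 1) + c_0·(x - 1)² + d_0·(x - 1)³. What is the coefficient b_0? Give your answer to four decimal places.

Write σ_i for S''(x_i). With h_i = 2, 2, 2 and divided differences Δ_i = 7/2, -2, 2, the continuity of S' gives the tridiagonal system
  2·σ_0 + 8·σ_1 + 2·σ_2 = 6(Δ_1 - Δ_0) = -33
  2·σ_1 + 8·σ_2 + 2·σ_3 = 6(Δ_2 - Δ_1) = 24
Natural end conditions: σ_0 = σ_3 = 0.
Forward elimination and back-substitution give σ_0 = 0, σ_1 = -26/5, σ_2 = 43/10, σ_3 = 0.
On [1, 3], with S_0(x) = a_0 + b_0·(x - 1) + c_0·(x - 1)² + d_0·(x - 1)³: c_0 = σ_0/2 = 0, d_0 = (σ_1 - σ_0)/(6h_0) = -13/30, b_0 = Δ_0 - h_0(2σ_0 + σ_1)/6 = 157/30.

5.2333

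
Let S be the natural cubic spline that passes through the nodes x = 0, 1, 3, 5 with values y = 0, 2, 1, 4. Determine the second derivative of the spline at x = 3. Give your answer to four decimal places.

2.3182

Let M_i = S''(x_i). Step sizes h_i = 1, 2, 2; slopes of the chords Δ_i = (y_(i+1) - y_i)/h_i = 2, -1/2, 3/2.
  1·M_0 + 6·M_1 + 2·M_2 = 6(Δ_1 - Δ_0) = -15
  2·M_1 + 8·M_2 + 2·M_3 = 6(Δ_2 - Δ_1) = 12
Natural end conditions: M_0 = M_3 = 0.
Solving: M_0 = 0, M_1 = -36/11, M_2 = 51/22, M_3 = 0.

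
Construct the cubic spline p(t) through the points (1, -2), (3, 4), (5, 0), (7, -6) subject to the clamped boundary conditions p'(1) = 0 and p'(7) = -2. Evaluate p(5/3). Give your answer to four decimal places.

-0.6914

With m_i denoting the second derivative at x_i, h_i = 2, 2, 2, and Δ_i = (y_(i+1) − y_i)/h_i = 3, -2, -3:
  2·m_0 + 8·m_1 + 2·m_2 = 6(Δ_1 - Δ_0) = -30
  2·m_1 + 8·m_2 + 2·m_3 = 6(Δ_2 - Δ_1) = -6
Clamped end conditions give two more equations: 2h_0·m_0 + h_0·m_1 = 6(Δ_0 - p'(1)) = 18 and h_2·m_2 + 2h_2·m_3 = 6(p'(7) - Δ_2) = 6.
Solving: m_0 = 22/3, m_1 = -17/3, m_2 = 1/3, m_3 = 4/3.
On [1, 3], p(t) = -2 + 0·(t - 1) + 11/3·(t - 1)² - 13/12·(t - 1)³.
With (t - 1) = 2/3: p(5/3) = -56/81.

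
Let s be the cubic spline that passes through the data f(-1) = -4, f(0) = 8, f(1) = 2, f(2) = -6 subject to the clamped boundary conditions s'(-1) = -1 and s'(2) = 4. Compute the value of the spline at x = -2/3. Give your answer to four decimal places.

Put M_i = s'' at the i-th knot. Here h = (1, 1, 1) and Δ = (12, -6, -8), so the interior equations h_(i-1)·M_(i-1) + 2(h_(i-1)+h_i)·M_i + h_i·M_(i+1) = 6(Δ_i − Δ_(i-1)) read
  1·M_0 + 4·M_1 + 1·M_2 = 6(Δ_1 - Δ_0) = -108
  1·M_1 + 4·M_2 + 1·M_3 = 6(Δ_2 - Δ_1) = -12
Clamped end conditions give two more equations: 2h_0·M_0 + h_0·M_1 = 6(Δ_0 - s'(-1)) = 78 and h_2·M_2 + 2h_2·M_3 = 6(s'(2) - Δ_2) = 72.
Forward elimination and back-substitution give M_0 = 896/15, M_1 = -622/15, M_2 = -28/15, M_3 = 554/15.
On [-1, 0], s(x) = -4 - 1·(x + 1) + 448/15·(x + 1)² - 253/15·(x + 1)³.
With (x + 1) = 1/3: s(-2/3) = -664/405.

-1.6395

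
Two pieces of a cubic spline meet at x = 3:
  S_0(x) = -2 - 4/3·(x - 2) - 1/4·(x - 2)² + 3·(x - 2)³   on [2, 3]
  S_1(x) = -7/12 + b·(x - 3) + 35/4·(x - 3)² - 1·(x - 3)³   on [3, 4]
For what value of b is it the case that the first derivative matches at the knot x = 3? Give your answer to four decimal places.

S_0'(x) = -4/3 - 1/2·(x - 2) + 9·(x - 2)², so S_0'(3) = 43/6. On the right, S_1'(3) = b, so b = 43/6.

7.1667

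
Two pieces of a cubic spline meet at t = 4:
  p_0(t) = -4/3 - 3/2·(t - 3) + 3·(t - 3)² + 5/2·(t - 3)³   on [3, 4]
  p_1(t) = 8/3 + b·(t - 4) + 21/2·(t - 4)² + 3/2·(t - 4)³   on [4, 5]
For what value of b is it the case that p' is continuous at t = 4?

p_0'(t) = -3/2 + 6·(t - 3) + 15/2·(t - 3)², so p_0'(4) = 12. On the right, p_1'(4) = b, so b = 12.

12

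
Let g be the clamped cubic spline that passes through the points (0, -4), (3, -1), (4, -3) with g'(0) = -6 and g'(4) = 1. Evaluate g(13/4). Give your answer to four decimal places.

With m_i denoting the second derivative at x_i, h_i = 3, 1, and Δ_i = (y_(i+1) − y_i)/h_i = 1, -2:
  3·m_0 + 8·m_1 + 1·m_2 = 6(Δ_1 - Δ_0) = -18
Clamped end conditions give two more equations: 2h_0·m_0 + h_0·m_1 = 6(Δ_0 - g'(0)) = 42 and h_1·m_1 + 2h_1·m_2 = 6(g'(4) - Δ_1) = 18.
Forward elimination and back-substitution give m_0 = 11, m_1 = -8, m_2 = 13.
On [3, 4], g(t) = -1 - 3/2·(t - 3) - 4·(t - 3)² + 7/2·(t - 3)³.
With (t - 3) = 1/4: g(13/4) = -201/128.

-1.5703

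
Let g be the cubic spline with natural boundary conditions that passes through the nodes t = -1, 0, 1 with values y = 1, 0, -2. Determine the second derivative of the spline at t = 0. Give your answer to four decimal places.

-1.5000

Put M_i = g'' at the i-th knot. Here h = (1, 1) and Δ = (-1, -2), so the interior equations h_(i-1)·M_(i-1) + 2(h_(i-1)+h_i)·M_i + h_i·M_(i+1) = 6(Δ_i − Δ_(i-1)) read
  1·M_0 + 4·M_1 + 1·M_2 = 6(Δ_1 - Δ_0) = -6
Natural end conditions: M_0 = M_2 = 0.
Solving the tridiagonal system: M_0 = 0, M_1 = -3/2, M_2 = 0.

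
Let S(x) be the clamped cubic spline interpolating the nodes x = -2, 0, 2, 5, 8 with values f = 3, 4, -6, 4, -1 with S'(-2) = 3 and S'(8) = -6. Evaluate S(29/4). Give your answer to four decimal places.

2.7720

Put M_i = S'' at the i-th knot. Here h = (2, 2, 3, 3) and Δ = (1/2, -5, 10/3, -5/3), so the interior equations h_(i-1)·M_(i-1) + 2(h_(i-1)+h_i)·M_i + h_i·M_(i+1) = 6(Δ_i − Δ_(i-1)) read
  2·M_0 + 8·M_1 + 2·M_2 = 6(Δ_1 - Δ_0) = -33
  2·M_1 + 10·M_2 + 3·M_3 = 6(Δ_2 - Δ_1) = 50
  3·M_2 + 12·M_3 + 3·M_4 = 6(Δ_3 - Δ_2) = -30
Clamped end conditions give two more equations: 2h_0·M_0 + h_0·M_1 = 6(Δ_0 - S'(-2)) = -15 and h_3·M_3 + 2h_3·M_4 = 6(S'(8) - Δ_3) = -26.
Solving: M_0 = -25/28, M_1 = -40/7, M_2 = 29/4, M_3 = -155/42, M_4 = -209/84.
On [5, 8], S(x) = 4 + 183/56·(x - 5) - 155/84·(x - 5)² + 101/1512·(x - 5)³.
With (x - 5) = 9/4: S(29/4) = 9935/3584.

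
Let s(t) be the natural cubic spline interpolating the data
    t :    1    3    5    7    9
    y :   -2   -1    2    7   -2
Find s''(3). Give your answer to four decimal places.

0.2143

Let M_i = s''(x_i). Step sizes h_i = 2, 2, 2, 2; slopes of the chords Δ_i = (y_(i+1) - y_i)/h_i = 1/2, 3/2, 5/2, -9/2.
  2·M_0 + 8·M_1 + 2·M_2 = 6(Δ_1 - Δ_0) = 6
  2·M_1 + 8·M_2 + 2·M_3 = 6(Δ_2 - Δ_1) = 6
  2·M_2 + 8·M_3 + 2·M_4 = 6(Δ_3 - Δ_2) = -42
Natural end conditions: M_0 = M_4 = 0.
Forward elimination and back-substitution give M_0 = 0, M_1 = 3/14, M_2 = 15/7, M_3 = -81/14, M_4 = 0.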